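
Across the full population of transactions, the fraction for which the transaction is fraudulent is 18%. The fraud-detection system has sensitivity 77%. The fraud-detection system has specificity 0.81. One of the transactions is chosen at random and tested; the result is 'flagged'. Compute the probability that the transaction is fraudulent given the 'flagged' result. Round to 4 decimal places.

P(H | E) ≈ 0.4708

Let H be the event that the transaction is fraudulent. P(H) = 0.18, so P(¬H) = 0.82. With E the 'flagged' result, P(E|H) = 0.77 and P(E|¬H) = 0.19.
P(E) = 0.77·0.18 + 0.19·0.82 = 0.13860 + 0.15580 = 0.29440.
By Bayes' theorem, P(H|E) = 0.13860 / 0.29440 = 0.4708.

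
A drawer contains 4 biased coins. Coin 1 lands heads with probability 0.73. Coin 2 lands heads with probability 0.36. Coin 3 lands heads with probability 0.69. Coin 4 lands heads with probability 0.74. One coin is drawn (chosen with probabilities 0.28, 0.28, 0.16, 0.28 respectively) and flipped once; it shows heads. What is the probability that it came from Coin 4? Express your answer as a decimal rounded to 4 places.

P(heads|C1) = 0.73; P(heads|C2) = 0.36; P(heads|C3) = 0.69; P(heads|C4) = 0.74.
Prior × likelihood for each source: 0.28·0.73=0.2044, 0.28·0.36=0.1008, 0.16·0.69=0.1104, 0.28·0.74=0.2072. Summing gives P(heads) = 0.62280.
P(Coin 4 | heads) = 0.2072 / 0.62280 = 0.3327.

Posterior probability ≈ 0.3327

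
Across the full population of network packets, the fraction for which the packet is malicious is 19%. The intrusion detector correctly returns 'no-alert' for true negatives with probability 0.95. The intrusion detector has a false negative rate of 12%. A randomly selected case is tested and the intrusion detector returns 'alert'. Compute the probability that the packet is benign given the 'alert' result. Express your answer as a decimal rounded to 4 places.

Write H for 'the packet is malicious'. Prior odds H:¬H = 0.19/0.81 = 0.23457. For the 'alert' outcome, the likelihood ratio is 0.88/0.05 = 17.600.
Posterior odds = 0.23457 × 17.600 = 4.1284, so P(H|E) = 4.1284/(1+4.1284) = 0.8050. Then P(¬H|E) = 1 − 0.8050 = 0.1950.

P(¬H | E) ≈ 0.1950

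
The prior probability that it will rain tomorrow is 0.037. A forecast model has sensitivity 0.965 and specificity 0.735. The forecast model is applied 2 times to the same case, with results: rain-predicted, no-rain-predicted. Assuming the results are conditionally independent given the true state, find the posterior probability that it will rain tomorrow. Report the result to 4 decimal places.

Let H be the event that it will rain tomorrow; start with P(H) = 0.037. P('rain-predicted'|H) = 0.965, P('rain-predicted'|¬H) = 0.265.
Update on result 1 ('rain-predicted'): P(H) ← 0.965·0.0370 / (0.965·0.0370 + 0.265·0.9630) = 0.035705/0.29090 = 0.1227.
Update on result 2 ('no-rain-predicted'): P(H) ← 0.035·0.1227 / (0.035·0.1227 + 0.735·0.8773) = 0.0042959/0.64908 = 0.0066.

Posterior P(H) ≈ 0.0066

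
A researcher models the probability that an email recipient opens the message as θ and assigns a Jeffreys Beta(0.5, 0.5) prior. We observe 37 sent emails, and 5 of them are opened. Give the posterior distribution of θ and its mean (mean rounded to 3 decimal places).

Observing 5 successes and 32 failures updates Beta(0.5, 0.5) by adding the success and failure counts to the two shape parameters: α = 0.5+5 = 5.5, β = 0.5+32 = 32.5.
E[θ | data] = 5.5/(5.5+32.5) = 0.145.

Posterior: Beta(5.5, 32.5); mean ≈ 0.145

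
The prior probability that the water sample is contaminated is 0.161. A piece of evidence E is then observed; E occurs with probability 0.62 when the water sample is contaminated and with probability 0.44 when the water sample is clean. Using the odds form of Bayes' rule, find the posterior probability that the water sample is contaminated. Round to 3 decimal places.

Prior odds = 0.161/(1−0.161) = 0.19190. In log-odds, ln(0.19190) = -1.6508.
Add log likelihood ratio: ln(1.4091) = 0.34294.
Posterior log-odds = -1.3079, so posterior odds = exp(-1.3079) = 0.27040. Converting, P(H|E) = 0.27040/1.2704 = 0.213.

Posterior probability ≈ 0.213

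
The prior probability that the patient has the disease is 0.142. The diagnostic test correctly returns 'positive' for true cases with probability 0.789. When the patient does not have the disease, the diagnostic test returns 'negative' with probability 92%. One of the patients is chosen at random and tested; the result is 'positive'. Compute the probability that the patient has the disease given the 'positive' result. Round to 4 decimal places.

Write H for 'the patient has the disease'. Prior odds H:¬H = 0.142/0.858 = 0.16550. For the 'positive' outcome, the likelihood ratio is 0.789/0.08 = 9.8625.
Posterior odds = 0.16550 × 9.8625 = 1.6323, so P(H|E) = 1.6323/(1+1.6323) = 0.6201.

P(H | E) ≈ 0.6201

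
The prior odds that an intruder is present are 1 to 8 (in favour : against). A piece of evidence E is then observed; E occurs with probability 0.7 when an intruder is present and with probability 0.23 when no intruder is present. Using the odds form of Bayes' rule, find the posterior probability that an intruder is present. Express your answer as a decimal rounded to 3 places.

Prior odds = 1/8 = 0.12500. In log-odds, ln(0.12500) = -2.0794.
Add log likelihood ratio: ln(3.0435) = 1.1130.
Posterior log-odds = -0.96644, so posterior odds = exp(-0.96644) = 0.38043. Converting, P(H|E) = 0.38043/1.3804 = 0.276.

Posterior probability ≈ 0.276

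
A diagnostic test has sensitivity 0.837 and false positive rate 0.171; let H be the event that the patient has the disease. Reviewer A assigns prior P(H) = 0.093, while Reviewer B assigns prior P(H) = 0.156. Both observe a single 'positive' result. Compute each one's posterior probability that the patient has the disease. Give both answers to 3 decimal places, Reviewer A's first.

The likelihood ratio for a 'positive' result is 0.837/0.171 = 4.8947.
Reviewer A: prior odds 0.093/0.907 = 0.10254; posterior odds 0.50189; posterior probability 0.334.
Reviewer B: prior odds 0.156/0.844 = 0.18483; posterior odds 0.90471; posterior probability 0.475.

Reviewer A: 0.334; Reviewer B: 0.475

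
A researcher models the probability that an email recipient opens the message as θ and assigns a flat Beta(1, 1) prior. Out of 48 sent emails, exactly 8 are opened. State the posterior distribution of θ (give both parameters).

Posterior: Beta(9, 41)

The binomial likelihood is conjugate to the Beta prior: with 8 successes and 40 failures, the posterior is Beta(1+8, 1+40) = Beta(9, 41).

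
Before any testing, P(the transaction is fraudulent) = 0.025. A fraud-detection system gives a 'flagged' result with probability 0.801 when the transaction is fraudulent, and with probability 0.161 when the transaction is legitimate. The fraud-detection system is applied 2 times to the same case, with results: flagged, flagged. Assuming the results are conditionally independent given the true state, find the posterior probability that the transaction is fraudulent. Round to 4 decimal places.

Posterior P(H) ≈ 0.3883

Let H be the event that the transaction is fraudulent; start with P(H) = 0.025. P('flagged'|H) = 0.801, P('flagged'|¬H) = 0.161.
Update on result 1 ('flagged'): P(H) ← 0.801·0.0250 / (0.801·0.0250 + 0.161·0.9750) = 0.020025/0.17700 = 0.1131.
Update on result 2 ('flagged'): P(H) ← 0.801·0.1131 / (0.801·0.1131 + 0.161·0.8869) = 0.090622/0.23341 = 0.3883.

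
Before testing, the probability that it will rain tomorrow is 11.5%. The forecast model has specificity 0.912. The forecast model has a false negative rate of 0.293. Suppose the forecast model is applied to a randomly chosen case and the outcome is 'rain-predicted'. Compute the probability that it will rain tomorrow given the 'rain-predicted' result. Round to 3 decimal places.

P(H | E) ≈ 0.511

Write H for 'it will rain tomorrow'. Prior odds H:¬H = 0.115/0.885 = 0.12994. For the 'rain-predicted' outcome, the likelihood ratio is 0.707/0.088 = 8.0341.
Posterior odds = 0.12994 × 8.0341 = 1.0440, so P(H|E) = 1.0440/(1+1.0440) = 0.511.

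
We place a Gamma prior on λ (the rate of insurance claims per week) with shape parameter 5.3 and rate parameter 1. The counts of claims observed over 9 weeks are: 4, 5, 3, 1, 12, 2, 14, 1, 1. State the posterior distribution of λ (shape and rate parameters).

The Poisson likelihood adds the total count to the shape and the number of exposure periods to the rate. Here ∑xᵢ = 43 and n = 9, so shape 5.3→48.3 and rate 1→10.

Posterior: Gamma(shape=48.3, rate=10)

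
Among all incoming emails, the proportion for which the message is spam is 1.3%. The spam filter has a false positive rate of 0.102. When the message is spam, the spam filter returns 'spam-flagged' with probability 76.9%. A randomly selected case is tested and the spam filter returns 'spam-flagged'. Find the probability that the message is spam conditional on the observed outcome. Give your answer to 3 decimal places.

P(H | E) ≈ 0.090

Write H for 'the message is spam'. Prior odds H:¬H = 0.013/0.987 = 0.013171. For the 'spam-flagged' outcome, the likelihood ratio is 0.769/0.102 = 7.5392.
Posterior odds = 0.013171 × 7.5392 = 0.099301, so P(H|E) = 0.099301/(1+0.099301) = 0.090.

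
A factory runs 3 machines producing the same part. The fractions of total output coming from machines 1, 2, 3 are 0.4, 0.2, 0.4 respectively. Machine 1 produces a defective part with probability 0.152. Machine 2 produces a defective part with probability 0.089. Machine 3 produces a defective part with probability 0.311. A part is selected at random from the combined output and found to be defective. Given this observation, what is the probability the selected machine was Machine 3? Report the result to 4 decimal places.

Tabulate prior·likelihood by source: [1] prior 0.4, lik 0.152, product 0.06080; [2] prior 0.2, lik 0.089, product 0.01780; [3] prior 0.4, lik 0.311, product 0.1244.
Normalizing constant = 0.20300; the posterior for Machine 3 is its product over the sum, 0.1244/0.20300 = 0.6128.

Posterior probability ≈ 0.6128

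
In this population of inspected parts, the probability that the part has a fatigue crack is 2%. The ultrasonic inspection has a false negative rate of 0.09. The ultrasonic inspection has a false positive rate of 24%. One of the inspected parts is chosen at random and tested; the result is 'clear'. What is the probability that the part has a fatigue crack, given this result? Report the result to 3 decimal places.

Write H for 'the part has a fatigue crack'. Prior odds H:¬H = 0.02/0.98 = 0.020408. For the 'clear' outcome, the likelihood ratio is 0.09/0.76 = 0.11842.
Posterior odds = 0.020408 × 0.11842 = 0.0024168, so P(H|E) = 0.0024168/(1+0.0024168) = 0.002.

P(H | E) ≈ 0.002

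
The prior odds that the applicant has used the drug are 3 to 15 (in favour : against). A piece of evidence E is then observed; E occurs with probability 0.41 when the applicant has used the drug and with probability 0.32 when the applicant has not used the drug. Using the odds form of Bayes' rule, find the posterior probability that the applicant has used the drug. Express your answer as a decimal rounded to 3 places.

Posterior probability ≈ 0.204

Prior odds = 3/15 = 0.20000.
Likelihood ratio for E = 0.41/0.32 = 1.2812.
Posterior odds = prior odds × LR = 0.25625.
Posterior probability = odds/(1+odds) = 0.25625/1.2563 = 0.204.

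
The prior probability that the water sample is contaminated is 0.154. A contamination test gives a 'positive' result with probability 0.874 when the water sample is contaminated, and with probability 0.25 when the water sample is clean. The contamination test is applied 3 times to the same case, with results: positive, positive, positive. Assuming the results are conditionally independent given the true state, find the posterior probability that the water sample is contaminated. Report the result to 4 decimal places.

Posterior P(H) ≈ 0.8861

Let H be the event that the water sample is contaminated; start with P(H) = 0.154. P('positive'|H) = 0.874, P('positive'|¬H) = 0.25.
Update on result 1 ('positive'): P(H) ← 0.874·0.1540 / (0.874·0.1540 + 0.25·0.8460) = 0.13460/0.34610 = 0.3889.
Update on result 2 ('positive'): P(H) ← 0.874·0.3889 / (0.874·0.3889 + 0.25·0.6111) = 0.33990/0.49267 = 0.6899.
Update on result 3 ('positive'): P(H) ← 0.874·0.6899 / (0.874·0.6899 + 0.25·0.3101) = 0.60298/0.68050 = 0.8861.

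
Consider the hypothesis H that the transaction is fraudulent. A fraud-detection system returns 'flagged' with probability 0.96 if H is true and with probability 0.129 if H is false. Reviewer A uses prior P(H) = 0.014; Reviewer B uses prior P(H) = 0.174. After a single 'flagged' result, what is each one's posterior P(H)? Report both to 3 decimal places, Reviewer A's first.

P('+'|H) = 0.96, P('+'|¬H) = 0.129.
Reviewer A: numerator 0.96·0.014 = 0.013440; evidence = 0.013440+0.129·0.986 = 0.14063; posterior = 0.096.
Reviewer B: numerator 0.96·0.174 = 0.16704; evidence = 0.16704+0.129·0.826 = 0.27359; posterior = 0.611.

Reviewer A: 0.096; Reviewer B: 0.611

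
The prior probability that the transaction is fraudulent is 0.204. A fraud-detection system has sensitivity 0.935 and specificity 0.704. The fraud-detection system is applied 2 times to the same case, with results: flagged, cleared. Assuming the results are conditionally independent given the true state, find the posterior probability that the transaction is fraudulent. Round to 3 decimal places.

Posterior P(H) ≈ 0.070

With H the event that the transaction is fraudulent, the joint likelihood of the observed sequence is P(data|H) = 0.935·0.065 = 0.060775 and P(data|¬H) = 0.296·0.704 = 0.20838.
Bayes: P(H|data) = 0.204·0.060775 / (0.204·0.060775 + 0.796·0.20838) = 0.012398/0.17827 = 0.0695.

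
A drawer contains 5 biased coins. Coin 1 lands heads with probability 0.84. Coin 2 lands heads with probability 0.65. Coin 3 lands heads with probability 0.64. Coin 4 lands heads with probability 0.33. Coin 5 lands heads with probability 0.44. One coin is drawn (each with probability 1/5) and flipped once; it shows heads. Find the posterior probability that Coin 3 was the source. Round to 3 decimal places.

P(heads|C1) = 0.84; P(heads|C2) = 0.65; P(heads|C3) = 0.64; P(heads|C4) = 0.33; P(heads|C5) = 0.44.
Prior × likelihood for each source: 0.2·0.84=0.1680, 0.2·0.65=0.1300, 0.2·0.64=0.1280, 0.2·0.33=0.06600, 0.2·0.44=0.08800. Summing gives P(heads) = 0.58000.
P(Coin 3 | heads) = 0.1280 / 0.58000 = 0.221.

Posterior probability ≈ 0.221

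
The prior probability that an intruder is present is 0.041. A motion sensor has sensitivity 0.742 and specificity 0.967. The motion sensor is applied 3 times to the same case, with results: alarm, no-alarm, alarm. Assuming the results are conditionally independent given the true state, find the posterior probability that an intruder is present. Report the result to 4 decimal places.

Let H be the event that an intruder is present; start with P(H) = 0.041. P('alarm'|H) = 0.742, P('alarm'|¬H) = 0.033.
Update on result 1 ('alarm'): P(H) ← 0.742·0.0410 / (0.742·0.0410 + 0.033·0.9590) = 0.030422/0.062069 = 0.4901.
Update on result 2 ('no-alarm'): P(H) ← 0.258·0.4901 / (0.258·0.4901 + 0.967·0.5099) = 0.12645/0.61950 = 0.2041.
Update on result 3 ('alarm'): P(H) ← 0.742·0.2041 / (0.742·0.2041 + 0.033·0.7959) = 0.15146/0.17772 = 0.8522.

Posterior P(H) ≈ 0.8522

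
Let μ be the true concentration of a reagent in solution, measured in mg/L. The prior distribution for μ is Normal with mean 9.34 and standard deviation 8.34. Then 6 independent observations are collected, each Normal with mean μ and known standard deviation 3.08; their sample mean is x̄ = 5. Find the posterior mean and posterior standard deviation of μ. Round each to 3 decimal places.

Posterior mean ≈ 5.096; posterior SD ≈ 1.243

Prior precision 1/τ₀² = 1/8.34² = 0.0143770; data precision n/σ² = 6/3.08² = 0.632484.
Posterior precision = 0.0143770 + 0.632484 = 0.646861, giving posterior SD = 1/√0.646861 = 1.243.
Posterior mean = (0.0143770·9.34 + 0.632484·5) / 0.646861 = 5.096.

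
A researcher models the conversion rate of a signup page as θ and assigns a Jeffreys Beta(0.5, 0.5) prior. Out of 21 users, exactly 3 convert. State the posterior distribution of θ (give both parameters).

Observing 3 successes and 18 failures updates Beta(0.5, 0.5) by adding the success and failure counts to the two shape parameters: α = 0.5+3 = 3.5, β = 0.5+18 = 18.5.

Posterior: Beta(3.5, 18.5)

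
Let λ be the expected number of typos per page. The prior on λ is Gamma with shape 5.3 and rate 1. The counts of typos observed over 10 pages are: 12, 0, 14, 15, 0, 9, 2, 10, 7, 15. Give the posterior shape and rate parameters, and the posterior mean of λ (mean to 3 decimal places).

Posterior: Gamma(shape=89.3, rate=11); mean ≈ 8.118

The Poisson likelihood adds the total count to the shape and the number of exposure periods to the rate. Here ∑xᵢ = 84 and n = 10, so shape 5.3→89.3 and rate 1→11.
Posterior mean = shape/rate = 89.3/11 = 8.118.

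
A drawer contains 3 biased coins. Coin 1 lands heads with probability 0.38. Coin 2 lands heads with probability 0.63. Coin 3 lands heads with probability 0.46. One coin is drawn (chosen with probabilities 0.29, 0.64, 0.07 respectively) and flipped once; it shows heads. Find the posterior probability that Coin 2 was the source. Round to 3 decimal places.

Posterior probability ≈ 0.739

Tabulate prior·likelihood by source: [1] prior 0.29, lik 0.38, product 0.1102; [2] prior 0.64, lik 0.63, product 0.4032; [3] prior 0.07, lik 0.46, product 0.03220.
Normalizing constant = 0.54560; the posterior for Coin 2 is its product over the sum, 0.4032/0.54560 = 0.739.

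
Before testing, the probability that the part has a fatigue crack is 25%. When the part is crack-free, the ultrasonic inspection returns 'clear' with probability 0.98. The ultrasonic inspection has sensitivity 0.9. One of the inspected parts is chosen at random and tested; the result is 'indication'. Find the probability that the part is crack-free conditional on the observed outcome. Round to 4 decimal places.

P(¬H | E) ≈ 0.0625

Write H for 'the part has a fatigue crack'. Prior odds H:¬H = 0.25/0.75 = 0.33333. For the 'indication' outcome, the likelihood ratio is 0.9/0.02 = 45.000.
Posterior odds = 0.33333 × 45.000 = 15.000, so P(H|E) = 15.000/(1+15.000) = 0.9375. Then P(¬H|E) = 1 − 0.9375 = 0.0625.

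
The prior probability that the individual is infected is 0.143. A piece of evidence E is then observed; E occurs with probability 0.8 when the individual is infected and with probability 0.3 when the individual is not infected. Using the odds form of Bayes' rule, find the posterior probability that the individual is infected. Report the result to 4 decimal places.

Posterior probability ≈ 0.3079

Prior odds = 0.143/(1−0.143) = 0.16686. In log-odds, ln(0.16686) = -1.7906.
Add log likelihood ratio: ln(2.6667) = 0.98083.
Posterior log-odds = -0.80976, so posterior odds = exp(-0.80976) = 0.44496. Converting, P(H|E) = 0.44496/1.4450 = 0.3079.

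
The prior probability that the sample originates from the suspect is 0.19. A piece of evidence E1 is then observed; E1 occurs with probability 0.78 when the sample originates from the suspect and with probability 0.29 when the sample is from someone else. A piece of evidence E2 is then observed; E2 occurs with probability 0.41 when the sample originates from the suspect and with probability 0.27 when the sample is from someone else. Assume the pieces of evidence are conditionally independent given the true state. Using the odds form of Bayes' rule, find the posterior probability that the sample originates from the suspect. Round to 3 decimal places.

Prior odds = 0.19/(1−0.19) = 0.23457. In log-odds, ln(0.23457) = -1.4500.
Add log likelihood ratios: ln(2.6897) + ln(1.5185) = 1.4071.
Posterior log-odds = -0.042862, so posterior odds = exp(-0.042862) = 0.95804. Converting, P(H|E) = 0.95804/1.9580 = 0.489.

Posterior probability ≈ 0.489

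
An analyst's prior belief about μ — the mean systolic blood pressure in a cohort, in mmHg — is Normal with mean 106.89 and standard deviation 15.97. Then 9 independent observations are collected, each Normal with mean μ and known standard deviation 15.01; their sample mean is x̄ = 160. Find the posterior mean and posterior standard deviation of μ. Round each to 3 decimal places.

Posterior mean ≈ 155.253; posterior SD ≈ 4.774

Prior precision 1/τ₀² = 1/15.97² = 0.00392094; data precision n/σ² = 9/15.01² = 0.0399467.
Posterior precision = 0.00392094 + 0.0399467 = 0.0438677, giving posterior SD = 1/√0.0438677 = 4.774.
Posterior mean = (0.00392094·106.89 + 0.0399467·160) / 0.0438677 = 155.253.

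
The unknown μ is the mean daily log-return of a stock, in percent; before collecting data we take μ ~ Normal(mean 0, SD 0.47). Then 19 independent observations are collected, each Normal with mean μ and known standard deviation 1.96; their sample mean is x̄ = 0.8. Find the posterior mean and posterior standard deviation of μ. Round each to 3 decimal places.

Prior precision 1/τ₀² = 1/0.47² = 4.52694; data precision n/σ² = 19/1.96² = 4.94586.
Posterior precision = 4.52694 + 4.94586 = 9.47279, giving posterior SD = 1/√9.47279 = 0.325.
Posterior mean = (4.52694·0 + 4.94586·0.8) / 9.47279 = 0.418.

Posterior mean ≈ 0.418; posterior SD ≈ 0.325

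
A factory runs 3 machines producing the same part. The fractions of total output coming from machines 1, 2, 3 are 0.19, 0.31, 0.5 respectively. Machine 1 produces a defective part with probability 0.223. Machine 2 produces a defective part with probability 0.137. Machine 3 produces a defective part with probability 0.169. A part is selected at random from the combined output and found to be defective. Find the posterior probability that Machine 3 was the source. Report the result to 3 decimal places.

P(defective|M1) = 0.223; P(defective|M2) = 0.137; P(defective|M3) = 0.169.
Prior × likelihood for each source: 0.19·0.223=0.04237, 0.31·0.137=0.04247, 0.5·0.169=0.08450. Summing gives P(defective) = 0.16934.
P(Machine 3 | defective) = 0.08450 / 0.16934 = 0.499.

Posterior probability ≈ 0.499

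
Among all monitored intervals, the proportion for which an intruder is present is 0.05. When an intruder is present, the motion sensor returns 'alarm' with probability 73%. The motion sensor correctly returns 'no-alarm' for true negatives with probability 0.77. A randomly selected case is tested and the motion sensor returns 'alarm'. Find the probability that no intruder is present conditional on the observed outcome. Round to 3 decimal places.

Let H be the event that an intruder is present. P(H) = 0.05, so P(¬H) = 0.95. With E the 'alarm' result, P(E|H) = 0.73 and P(E|¬H) = 0.23.
P(E) = 0.73·0.05 + 0.23·0.95 = 0.036500 + 0.21850 = 0.25500.
By Bayes' theorem, P(H|E) = 0.036500 / 0.25500 = 0.143. Hence P(¬H|E) = 1 − 0.143 = 0.857.

P(¬H | E) ≈ 0.857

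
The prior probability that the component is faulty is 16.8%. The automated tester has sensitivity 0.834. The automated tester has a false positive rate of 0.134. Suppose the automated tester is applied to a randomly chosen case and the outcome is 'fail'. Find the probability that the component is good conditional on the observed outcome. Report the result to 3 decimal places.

P(¬H | E) ≈ 0.443

Let H be the event that the component is faulty. P(H) = 0.168, so P(¬H) = 0.832. With E the 'fail' result, P(E|H) = 0.834 and P(E|¬H) = 0.134.
P(E) = 0.834·0.168 + 0.134·0.832 = 0.14011 + 0.11149 = 0.25160.
By Bayes' theorem, P(H|E) = 0.14011 / 0.25160 = 0.557. Hence P(¬H|E) = 1 − 0.557 = 0.443.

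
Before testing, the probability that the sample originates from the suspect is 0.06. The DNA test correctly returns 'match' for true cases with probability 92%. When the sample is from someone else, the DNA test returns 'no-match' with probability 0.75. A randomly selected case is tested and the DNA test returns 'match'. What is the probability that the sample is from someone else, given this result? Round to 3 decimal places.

P(¬H | E) ≈ 0.810

Let H be the event that the sample originates from the suspect. P(H) = 0.06, so P(¬H) = 0.94. With E the 'match' result, P(E|H) = 0.92 and P(E|¬H) = 0.25.
P(E) = 0.92·0.06 + 0.25·0.94 = 0.055200 + 0.23500 = 0.29020.
By Bayes' theorem, P(H|E) = 0.055200 / 0.29020 = 0.190. Hence P(¬H|E) = 1 − 0.190 = 0.810.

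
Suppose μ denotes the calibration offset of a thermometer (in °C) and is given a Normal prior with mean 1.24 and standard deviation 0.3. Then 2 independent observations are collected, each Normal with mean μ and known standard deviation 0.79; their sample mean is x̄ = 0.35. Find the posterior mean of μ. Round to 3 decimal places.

With known σ, the Normal prior is conjugate. Weight on the data is w = (n/σ²)/(n/σ² + 1/τ₀²) = 3.20461/(3.20461+11.1111) = 0.22385.
Posterior mean = w·x̄ + (1−w)·μ₀ = 0.22385·0.35 + 0.77615·1.24 = 1.041.

Posterior mean ≈ 1.041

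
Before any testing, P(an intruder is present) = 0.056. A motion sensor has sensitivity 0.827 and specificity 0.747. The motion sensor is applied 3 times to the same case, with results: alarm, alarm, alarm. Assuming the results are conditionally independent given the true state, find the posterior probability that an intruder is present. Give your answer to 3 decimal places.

Posterior P(H) ≈ 0.674

With H the event that an intruder is present, the joint likelihood of the observed sequence is P(data|H) = 0.827·0.827·0.827 = 0.56561 and P(data|¬H) = 0.253·0.253·0.253 = 0.016194.
Bayes: P(H|data) = 0.056·0.56561 / (0.056·0.56561 + 0.944·0.016194) = 0.031674/0.046962 = 0.6745.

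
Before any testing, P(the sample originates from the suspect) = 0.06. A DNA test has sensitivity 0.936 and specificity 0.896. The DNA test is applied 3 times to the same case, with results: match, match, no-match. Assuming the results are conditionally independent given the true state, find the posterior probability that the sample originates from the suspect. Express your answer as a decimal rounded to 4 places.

With H the event that the sample originates from the suspect, the joint likelihood of the observed sequence is P(data|H) = 0.936·0.936·0.064 = 0.056070 and P(data|¬H) = 0.104·0.104·0.896 = 0.0096911.
Bayes: P(H|data) = 0.06·0.056070 / (0.06·0.056070 + 0.94·0.0096911) = 0.0033642/0.012474 = 0.2697.

Posterior P(H) ≈ 0.2697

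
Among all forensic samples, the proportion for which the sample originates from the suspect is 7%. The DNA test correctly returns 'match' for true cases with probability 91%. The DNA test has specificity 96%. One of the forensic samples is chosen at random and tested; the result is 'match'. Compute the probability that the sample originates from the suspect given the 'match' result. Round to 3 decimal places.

Write H for 'the sample originates from the suspect'. Prior odds H:¬H = 0.07/0.93 = 0.075269. For the 'match' outcome, the likelihood ratio is 0.91/0.04 = 22.750.
Posterior odds = 0.075269 × 22.750 = 1.7124, so P(H|E) = 1.7124/(1+1.7124) = 0.631.

P(H | E) ≈ 0.631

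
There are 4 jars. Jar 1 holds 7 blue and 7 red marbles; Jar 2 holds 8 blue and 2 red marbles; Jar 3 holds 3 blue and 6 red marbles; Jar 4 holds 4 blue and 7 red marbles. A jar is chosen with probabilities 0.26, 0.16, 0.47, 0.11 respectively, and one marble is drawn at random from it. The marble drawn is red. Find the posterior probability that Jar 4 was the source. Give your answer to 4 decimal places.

Posterior probability ≈ 0.1284

P(red|Jar 1) = 0.5; P(red|Jar 2) = 0.2; P(red|Jar 3) = 0.6667; P(red|Jar 4) = 0.6364.
Prior × likelihood for each source: 0.26·0.5=0.1300, 0.16·0.2=0.03200, 0.47·0.6667=0.3133, 0.11·0.6364=0.07000. Summing gives P(red) = 0.54533.
P(Jar 4 | red) = 0.07000 / 0.54533 = 0.1284.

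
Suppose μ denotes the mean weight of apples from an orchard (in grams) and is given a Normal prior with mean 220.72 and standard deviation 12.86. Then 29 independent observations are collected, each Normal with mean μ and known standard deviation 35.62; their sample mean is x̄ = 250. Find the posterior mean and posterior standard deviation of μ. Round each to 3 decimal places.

Posterior mean ≈ 243.874; posterior SD ≈ 5.882

Prior precision 1/τ₀² = 1/12.86² = 0.00604669; data precision n/σ² = 29/35.62² = 0.0228565.
Posterior precision = 0.00604669 + 0.0228565 = 0.0289032, giving posterior SD = 1/√0.0289032 = 5.882.
Posterior mean = (0.00604669·220.72 + 0.0228565·250) / 0.0289032 = 243.874.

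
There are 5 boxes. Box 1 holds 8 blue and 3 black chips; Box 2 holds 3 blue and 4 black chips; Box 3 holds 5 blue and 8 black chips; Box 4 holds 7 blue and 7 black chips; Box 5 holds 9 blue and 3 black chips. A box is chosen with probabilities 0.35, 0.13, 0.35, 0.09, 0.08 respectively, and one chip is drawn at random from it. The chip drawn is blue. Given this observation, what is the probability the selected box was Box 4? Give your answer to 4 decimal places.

Posterior probability ≈ 0.0818

P(blue|Box 1) = 0.7273; P(blue|Box 2) = 0.4286; P(blue|Box 3) = 0.3846; P(blue|Box 4) = 0.5; P(blue|Box 5) = 0.75.
Prior × likelihood for each source: 0.35·0.7273=0.2545, 0.13·0.4286=0.05571, 0.35·0.3846=0.1346, 0.09·0.5=0.04500, 0.08·0.75=0.06000. Summing gives P(blue) = 0.54988.
P(Box 4 | blue) = 0.04500 / 0.54988 = 0.0818.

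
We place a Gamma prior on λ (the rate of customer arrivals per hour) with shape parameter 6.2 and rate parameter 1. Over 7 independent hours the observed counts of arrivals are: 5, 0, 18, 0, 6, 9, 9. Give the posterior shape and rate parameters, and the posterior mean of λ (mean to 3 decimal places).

Posterior: Gamma(shape=53.2, rate=8); mean ≈ 6.650

The Poisson likelihood adds the total count to the shape and the number of exposure periods to the rate. Here ∑xᵢ = 47 and n = 7, so shape 6.2→53.2 and rate 1→8.
E[λ | data] = 53.2/8 = 6.650.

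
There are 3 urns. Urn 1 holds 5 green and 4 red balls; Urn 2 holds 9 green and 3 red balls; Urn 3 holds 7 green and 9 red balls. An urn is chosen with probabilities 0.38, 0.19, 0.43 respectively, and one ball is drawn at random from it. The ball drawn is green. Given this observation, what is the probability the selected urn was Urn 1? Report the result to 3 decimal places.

Posterior probability ≈ 0.390

Tabulate prior·likelihood by source: [1] prior 0.38, lik 0.5556, product 0.2111; [2] prior 0.19, lik 0.75, product 0.1425; [3] prior 0.43, lik 0.4375, product 0.1881.
Normalizing constant = 0.54174; the posterior for Urn 1 is its product over the sum, 0.2111/0.54174 = 0.390.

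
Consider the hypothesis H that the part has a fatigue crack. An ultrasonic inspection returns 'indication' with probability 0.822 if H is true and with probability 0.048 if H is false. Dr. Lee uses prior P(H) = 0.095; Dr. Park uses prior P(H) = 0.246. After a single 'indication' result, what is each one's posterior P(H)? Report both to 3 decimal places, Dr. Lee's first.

Dr. Lee: 0.643; Dr. Park: 0.848

The likelihood ratio for an 'indication' result is 0.822/0.048 = 17.125.
Dr. Lee: prior odds 0.095/0.905 = 0.10497; posterior odds 1.7977; posterior probability 0.643.
Dr. Park: prior odds 0.246/0.754 = 0.32626; posterior odds 5.5872; posterior probability 0.848.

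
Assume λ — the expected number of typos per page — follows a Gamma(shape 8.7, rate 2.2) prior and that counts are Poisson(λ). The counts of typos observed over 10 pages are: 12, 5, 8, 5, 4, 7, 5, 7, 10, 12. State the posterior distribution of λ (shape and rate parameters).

Posterior: Gamma(shape=83.7, rate=12.2)

The Poisson likelihood adds the total count to the shape and the number of exposure periods to the rate. Here ∑xᵢ = 75 and n = 10, so shape 8.7→83.7 and rate 2.2→12.2.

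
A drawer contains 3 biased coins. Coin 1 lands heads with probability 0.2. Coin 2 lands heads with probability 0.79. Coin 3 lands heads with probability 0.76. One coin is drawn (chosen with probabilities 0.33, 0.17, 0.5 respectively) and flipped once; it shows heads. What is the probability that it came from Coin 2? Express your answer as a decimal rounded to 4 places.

Posterior probability ≈ 0.2314

P(heads|C1) = 0.2; P(heads|C2) = 0.79; P(heads|C3) = 0.76.
Prior × likelihood for each source: 0.33·0.2=0.06600, 0.17·0.79=0.1343, 0.5·0.76=0.3800. Summing gives P(heads) = 0.58030.
P(Coin 2 | heads) = 0.1343 / 0.58030 = 0.2314.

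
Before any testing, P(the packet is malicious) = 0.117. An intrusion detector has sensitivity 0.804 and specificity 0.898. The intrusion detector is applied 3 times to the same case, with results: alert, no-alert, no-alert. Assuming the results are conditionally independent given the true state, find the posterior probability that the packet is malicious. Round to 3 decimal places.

Posterior P(H) ≈ 0.047

With H the event that the packet is malicious, the joint likelihood of the observed sequence is P(data|H) = 0.804·0.196·0.196 = 0.030886 and P(data|¬H) = 0.102·0.898·0.898 = 0.082253.
Bayes: P(H|data) = 0.117·0.030886 / (0.117·0.030886 + 0.883·0.082253) = 0.0036137/0.076243 = 0.0474.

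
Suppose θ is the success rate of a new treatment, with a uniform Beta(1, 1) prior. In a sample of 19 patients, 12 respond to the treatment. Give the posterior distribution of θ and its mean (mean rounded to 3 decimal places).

Observing 12 successes and 7 failures updates Beta(1, 1) by adding the success and failure counts to the two shape parameters: α = 1+12 = 13, β = 1+7 = 8.
Posterior mean = α/(α+β) = 13/21 = 0.619.

Posterior: Beta(13, 8); mean ≈ 0.619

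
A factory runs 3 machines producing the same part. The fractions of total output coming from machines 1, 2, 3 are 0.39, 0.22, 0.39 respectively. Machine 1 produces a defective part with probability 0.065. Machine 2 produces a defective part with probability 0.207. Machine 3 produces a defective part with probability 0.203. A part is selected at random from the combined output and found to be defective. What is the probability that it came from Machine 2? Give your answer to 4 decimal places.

Posterior probability ≈ 0.3035

P(defective|M1) = 0.065; P(defective|M2) = 0.207; P(defective|M3) = 0.203.
Prior × likelihood for each source: 0.39·0.065=0.02535, 0.22·0.207=0.04554, 0.39·0.203=0.07917. Summing gives P(defective) = 0.15006.
P(Machine 2 | defective) = 0.04554 / 0.15006 = 0.3035.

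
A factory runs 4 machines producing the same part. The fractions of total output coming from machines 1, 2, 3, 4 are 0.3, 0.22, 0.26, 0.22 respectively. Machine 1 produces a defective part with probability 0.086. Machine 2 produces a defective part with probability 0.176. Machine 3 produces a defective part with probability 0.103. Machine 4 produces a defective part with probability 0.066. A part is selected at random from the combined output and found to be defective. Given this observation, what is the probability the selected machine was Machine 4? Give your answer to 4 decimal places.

Posterior probability ≈ 0.1372

P(defective|M1) = 0.086; P(defective|M2) = 0.176; P(defective|M3) = 0.103; P(defective|M4) = 0.066.
Prior × likelihood for each source: 0.3·0.086=0.02580, 0.22·0.176=0.03872, 0.26·0.103=0.02678, 0.22·0.066=0.01452. Summing gives P(defective) = 0.10582.
P(Machine 4 | defective) = 0.01452 / 0.10582 = 0.1372.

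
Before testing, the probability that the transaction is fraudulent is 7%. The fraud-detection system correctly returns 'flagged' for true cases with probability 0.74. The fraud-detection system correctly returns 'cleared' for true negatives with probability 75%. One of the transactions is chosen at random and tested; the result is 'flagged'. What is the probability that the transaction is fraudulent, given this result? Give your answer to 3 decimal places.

Write H for 'the transaction is fraudulent'. Prior odds H:¬H = 0.07/0.93 = 0.075269. For the 'flagged' outcome, the likelihood ratio is 0.74/0.25 = 2.9600.
Posterior odds = 0.075269 × 2.9600 = 0.22280, so P(H|E) = 0.22280/(1+0.22280) = 0.182.

P(H | E) ≈ 0.182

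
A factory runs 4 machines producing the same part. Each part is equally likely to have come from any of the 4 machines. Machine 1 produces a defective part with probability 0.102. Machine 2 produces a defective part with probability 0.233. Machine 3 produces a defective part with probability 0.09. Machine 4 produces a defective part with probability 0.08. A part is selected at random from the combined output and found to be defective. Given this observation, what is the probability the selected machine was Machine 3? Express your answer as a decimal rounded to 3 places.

P(defective|M1) = 0.102; P(defective|M2) = 0.233; P(defective|M3) = 0.09; P(defective|M4) = 0.08.
Prior × likelihood for each source: 0.25·0.102=0.02550, 0.25·0.233=0.05825, 0.25·0.09=0.02250, 0.25·0.08=0.02000. Summing gives P(defective) = 0.12625.
P(Machine 3 | defective) = 0.02250 / 0.12625 = 0.178.

Posterior probability ≈ 0.178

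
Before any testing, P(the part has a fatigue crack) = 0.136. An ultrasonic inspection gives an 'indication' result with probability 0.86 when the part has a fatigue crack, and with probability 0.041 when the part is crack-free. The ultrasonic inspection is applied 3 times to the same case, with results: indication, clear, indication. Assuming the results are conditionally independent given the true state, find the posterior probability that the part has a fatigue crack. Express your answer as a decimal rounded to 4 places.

Posterior P(H) ≈ 0.9100

With H the event that the part has a fatigue crack, the joint likelihood of the observed sequence is P(data|H) = 0.86·0.14·0.86 = 0.10354 and P(data|¬H) = 0.041·0.959·0.041 = 0.0016121.
Bayes: P(H|data) = 0.136·0.10354 / (0.136·0.10354 + 0.864·0.0016121) = 0.014082/0.015475 = 0.9100.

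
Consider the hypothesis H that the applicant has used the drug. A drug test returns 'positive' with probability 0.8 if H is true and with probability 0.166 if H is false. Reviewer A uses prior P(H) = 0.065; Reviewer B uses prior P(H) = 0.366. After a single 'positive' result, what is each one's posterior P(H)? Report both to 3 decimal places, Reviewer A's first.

P('+'|H) = 0.8, P('+'|¬H) = 0.166.
Reviewer A: numerator 0.8·0.065 = 0.052000; evidence = 0.052000+0.166·0.935 = 0.20721; posterior = 0.251.
Reviewer B: numerator 0.8·0.366 = 0.29280; evidence = 0.29280+0.166·0.634 = 0.39804; posterior = 0.736.

Reviewer A: 0.251; Reviewer B: 0.736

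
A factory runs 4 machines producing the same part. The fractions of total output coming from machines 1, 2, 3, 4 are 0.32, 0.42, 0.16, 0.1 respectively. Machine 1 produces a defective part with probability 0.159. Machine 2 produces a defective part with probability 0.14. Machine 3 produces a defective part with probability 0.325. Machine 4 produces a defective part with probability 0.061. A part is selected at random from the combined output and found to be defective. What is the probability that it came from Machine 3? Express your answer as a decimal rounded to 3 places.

Posterior probability ≈ 0.310

P(defective|M1) = 0.159; P(defective|M2) = 0.14; P(defective|M3) = 0.325; P(defective|M4) = 0.061.
Prior × likelihood for each source: 0.32·0.159=0.05088, 0.42·0.14=0.05880, 0.16·0.325=0.05200, 0.1·0.061=0.006100. Summing gives P(defective) = 0.16778.
P(Machine 3 | defective) = 0.05200 / 0.16778 = 0.310.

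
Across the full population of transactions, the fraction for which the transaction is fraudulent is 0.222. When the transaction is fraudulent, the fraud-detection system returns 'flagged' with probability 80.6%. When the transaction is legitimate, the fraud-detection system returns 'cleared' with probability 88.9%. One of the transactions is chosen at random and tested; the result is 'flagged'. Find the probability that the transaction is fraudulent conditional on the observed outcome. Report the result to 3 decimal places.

P(H | E) ≈ 0.674

Write H for 'the transaction is fraudulent'. Prior odds H:¬H = 0.222/0.778 = 0.28535. For the 'flagged' outcome, the likelihood ratio is 0.806/0.111 = 7.2613.
Posterior odds = 0.28535 × 7.2613 = 2.0720, so P(H|E) = 2.0720/(1+2.0720) = 0.674.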